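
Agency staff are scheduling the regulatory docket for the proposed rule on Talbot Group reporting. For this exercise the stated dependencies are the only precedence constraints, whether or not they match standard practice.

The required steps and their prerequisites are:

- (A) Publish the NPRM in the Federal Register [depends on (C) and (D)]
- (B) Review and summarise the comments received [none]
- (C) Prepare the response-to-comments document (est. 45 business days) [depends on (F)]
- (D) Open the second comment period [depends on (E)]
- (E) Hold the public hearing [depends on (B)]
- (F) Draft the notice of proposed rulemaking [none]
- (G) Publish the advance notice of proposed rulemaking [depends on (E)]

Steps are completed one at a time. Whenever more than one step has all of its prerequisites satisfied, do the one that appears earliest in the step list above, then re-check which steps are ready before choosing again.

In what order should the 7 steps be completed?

Nothing is required for (B) and (F). (B) is listed earlier → (B) first.
(E) now also ready, so the ready set is {(E), (F)}; (E) is listed earlier → (E).
Now (D), (F) and (G) have their prerequisites met. (D) is listed earlier, so (D) next.
Now (F) and (G) have their prerequisites met. (F) is listed earlier, so (F) next.
(C) now also ready, so the ready set is {(C), (G)}; (C) is listed earlier → (C).
(A) now also ready, so the ready set is {(A), (G)}; (A) is listed earlier → (A).
Next only (G) has its prerequisites met → (G).

(B), (E), (D), (F), (C), (A), (G)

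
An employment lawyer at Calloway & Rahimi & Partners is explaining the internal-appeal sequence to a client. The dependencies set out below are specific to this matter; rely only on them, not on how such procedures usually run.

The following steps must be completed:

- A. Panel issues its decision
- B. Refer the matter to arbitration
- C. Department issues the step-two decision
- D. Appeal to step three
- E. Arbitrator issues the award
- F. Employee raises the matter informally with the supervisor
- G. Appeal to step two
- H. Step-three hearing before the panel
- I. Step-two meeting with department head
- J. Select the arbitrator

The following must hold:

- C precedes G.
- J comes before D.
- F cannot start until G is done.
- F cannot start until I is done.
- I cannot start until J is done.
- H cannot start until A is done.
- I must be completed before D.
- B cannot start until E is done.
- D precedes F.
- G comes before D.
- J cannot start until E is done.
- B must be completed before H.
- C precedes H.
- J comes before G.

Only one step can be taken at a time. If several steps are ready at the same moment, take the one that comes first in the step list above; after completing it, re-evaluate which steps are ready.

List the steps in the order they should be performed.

A, C, E, B, H, J, G, I, D, F

Nothing is required for A, C and E. A is listed earlier → A first.
C and E are both available; C is listed earlier → C.
That leaves E as the only ready step → E.
Ready: B and J. B is listed earlier → B.
Ready: H and J. H is listed earlier → H.
J needed E, now all done → J.
Now G and I have their prerequisites met. G is listed earlier, so G next.
That leaves I as the only ready step → I.
That leaves D as the only ready step → D.
F is the only step now ready → F.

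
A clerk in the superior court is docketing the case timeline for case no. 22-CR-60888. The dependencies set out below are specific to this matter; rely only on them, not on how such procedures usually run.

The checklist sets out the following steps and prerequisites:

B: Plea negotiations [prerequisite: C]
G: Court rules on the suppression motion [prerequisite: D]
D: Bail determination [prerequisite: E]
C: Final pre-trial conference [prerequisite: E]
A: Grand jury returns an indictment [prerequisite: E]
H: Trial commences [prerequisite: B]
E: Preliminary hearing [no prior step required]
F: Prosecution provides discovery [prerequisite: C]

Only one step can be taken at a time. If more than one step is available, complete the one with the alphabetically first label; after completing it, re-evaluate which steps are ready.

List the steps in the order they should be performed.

E, A, C, B, D, F, G, H

Only E has no prerequisites, so it is first.
Ready: A, C and D. A has the earlier label → A.
Now C and D have their prerequisites met. C has the earlier label, so C next.
B and F now also ready, so the ready set is {B, D, F}; B has the earlier label → B.
D, F and H are all available; D has the earlier label → D.
F, G and H are all available; F has the earlier label → F.
G and H are both available; G has the earlier label → G.
That leaves H as the only ready step → H.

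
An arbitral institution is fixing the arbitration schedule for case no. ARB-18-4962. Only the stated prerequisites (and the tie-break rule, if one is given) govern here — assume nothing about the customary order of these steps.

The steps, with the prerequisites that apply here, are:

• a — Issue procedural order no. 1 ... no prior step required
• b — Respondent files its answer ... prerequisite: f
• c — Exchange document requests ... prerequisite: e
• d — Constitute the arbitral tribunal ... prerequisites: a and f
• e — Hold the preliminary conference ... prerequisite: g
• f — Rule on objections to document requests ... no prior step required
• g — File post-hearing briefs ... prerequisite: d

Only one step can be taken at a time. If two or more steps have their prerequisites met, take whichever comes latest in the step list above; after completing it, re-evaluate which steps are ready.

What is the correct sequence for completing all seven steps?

f, b, a, d, g, e, c

f and a have no prerequisites; f is listed later, so f is first.
Now b and a have their prerequisites met. b is listed later, so b next.
Next only a has its prerequisites met → a.
d is the only step now ready → d.
g is the only step now ready → g.
e needed g, now all done → e.
c is the only step now ready → c.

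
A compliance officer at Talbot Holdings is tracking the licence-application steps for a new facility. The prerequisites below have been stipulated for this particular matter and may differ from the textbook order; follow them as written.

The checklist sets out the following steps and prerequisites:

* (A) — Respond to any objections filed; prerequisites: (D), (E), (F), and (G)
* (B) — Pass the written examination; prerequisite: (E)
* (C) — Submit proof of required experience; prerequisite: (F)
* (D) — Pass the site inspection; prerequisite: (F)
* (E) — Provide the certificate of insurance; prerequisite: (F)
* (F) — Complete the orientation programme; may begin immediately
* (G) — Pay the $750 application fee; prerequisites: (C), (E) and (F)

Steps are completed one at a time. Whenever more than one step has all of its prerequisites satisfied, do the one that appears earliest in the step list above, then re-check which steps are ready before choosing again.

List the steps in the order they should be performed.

Only (F) has no prerequisites, so it is first.
Ready: (C), (D) and (E). (C) is listed earlier → (C).
(D) and (E) are both available; (D) is listed earlier → (D).
(E) needed (F), now all done → (E).
Now (B) and (G) have their prerequisites met. (B) is listed earlier, so (B) next.
(G) needed (C), (E) and (F), now all done → (G).
(A) needed (D), (E), (F) and (G), now all done → (A).

(F), (C), (D), (E), (B), (G), (A)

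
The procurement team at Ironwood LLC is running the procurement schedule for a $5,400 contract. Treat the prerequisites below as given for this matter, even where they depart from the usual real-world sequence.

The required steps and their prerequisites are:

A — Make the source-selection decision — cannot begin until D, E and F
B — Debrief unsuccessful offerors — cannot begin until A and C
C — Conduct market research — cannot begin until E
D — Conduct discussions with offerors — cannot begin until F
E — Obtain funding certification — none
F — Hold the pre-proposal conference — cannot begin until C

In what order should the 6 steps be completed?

E, C, F, D, A, B

E is the only step with nothing outstanding, so it goes first.
That leaves C as the only ready step → C.
F needed C, now all done → F.
That leaves D as the only ready step → D.
That leaves A as the only ready step → A.
Next only B has its prerequisites met → B.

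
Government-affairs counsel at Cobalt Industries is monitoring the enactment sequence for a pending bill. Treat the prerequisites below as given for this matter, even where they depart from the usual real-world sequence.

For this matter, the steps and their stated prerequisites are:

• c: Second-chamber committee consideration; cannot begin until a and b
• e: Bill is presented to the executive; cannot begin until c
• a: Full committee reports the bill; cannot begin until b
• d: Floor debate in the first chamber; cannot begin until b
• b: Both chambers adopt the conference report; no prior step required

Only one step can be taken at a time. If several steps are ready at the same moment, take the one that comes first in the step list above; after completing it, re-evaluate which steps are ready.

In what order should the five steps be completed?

Only b has no prerequisites, so it is first.
Ready: a and d. a is listed earlier → a.
c and d are both available; c is listed earlier → c.
e now also ready, so the ready set is {e, d}; e is listed earlier → e.
d is the only step now ready → d.

b, a, c, e, d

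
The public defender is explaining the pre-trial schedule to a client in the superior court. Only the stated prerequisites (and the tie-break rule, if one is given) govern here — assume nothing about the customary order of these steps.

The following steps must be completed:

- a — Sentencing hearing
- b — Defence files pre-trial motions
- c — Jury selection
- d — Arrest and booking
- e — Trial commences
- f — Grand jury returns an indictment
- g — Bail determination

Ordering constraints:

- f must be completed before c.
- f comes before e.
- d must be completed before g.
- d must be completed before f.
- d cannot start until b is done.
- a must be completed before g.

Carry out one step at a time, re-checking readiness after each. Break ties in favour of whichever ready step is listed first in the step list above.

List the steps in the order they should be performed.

Nothing is required for a and b. a is listed earlier → a first.
Next only b has its prerequisites met → b.
Next only d has its prerequisites met → d.
Ready: f and g. f is listed earlier → f.
c and e now also ready, so the ready set is {c, e, g}; c is listed earlier → c.
Ready: e and g. e is listed earlier → e.
Next only g has its prerequisites met → g.

a, b, d, f, c, e, g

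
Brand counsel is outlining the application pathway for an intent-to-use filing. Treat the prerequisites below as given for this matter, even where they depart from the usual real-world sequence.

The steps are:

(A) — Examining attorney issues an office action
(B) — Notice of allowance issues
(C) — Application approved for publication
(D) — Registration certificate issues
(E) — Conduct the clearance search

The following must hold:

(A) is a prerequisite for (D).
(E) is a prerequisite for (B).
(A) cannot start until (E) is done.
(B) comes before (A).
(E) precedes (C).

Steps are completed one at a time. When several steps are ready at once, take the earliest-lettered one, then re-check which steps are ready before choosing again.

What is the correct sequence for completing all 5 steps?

(E) has no prerequisites → (E) first.
Now (B) and (C) have their prerequisites met. (B) has the earlier label, so (B) next.
Now (A) and (C) have their prerequisites met. (A) has the earlier label, so (A) next.
(C) and (D) are both available; (C) has the earlier label → (C).
(D) needed (A), now all done → (D).

(E) → (B) → (A) → (C) → (D)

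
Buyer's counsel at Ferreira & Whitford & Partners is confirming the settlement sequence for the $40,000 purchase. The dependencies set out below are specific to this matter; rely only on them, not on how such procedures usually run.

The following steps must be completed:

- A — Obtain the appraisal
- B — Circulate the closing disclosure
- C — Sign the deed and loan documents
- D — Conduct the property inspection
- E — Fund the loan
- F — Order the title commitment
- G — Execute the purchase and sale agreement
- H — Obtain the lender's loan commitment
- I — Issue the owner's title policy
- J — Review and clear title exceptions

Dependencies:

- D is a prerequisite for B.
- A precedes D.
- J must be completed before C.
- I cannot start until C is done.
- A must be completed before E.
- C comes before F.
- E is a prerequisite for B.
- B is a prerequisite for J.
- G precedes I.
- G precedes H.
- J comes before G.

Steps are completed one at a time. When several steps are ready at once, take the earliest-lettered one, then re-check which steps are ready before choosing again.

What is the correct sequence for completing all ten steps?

Only A has no prerequisites, so it is first.
Ready: D and E. D has the earlier label → D.
E is the only step now ready → E.
B is the only step now ready → B.
Next only J has its prerequisites met → J.
C and G are both available; C has the earlier label → C.
Ready: F and G. F has the earlier label → F.
That leaves G as the only ready step → G.
Ready: H and I. H has the earlier label → H.
That leaves I as the only ready step → I.

A D E B J C F G H I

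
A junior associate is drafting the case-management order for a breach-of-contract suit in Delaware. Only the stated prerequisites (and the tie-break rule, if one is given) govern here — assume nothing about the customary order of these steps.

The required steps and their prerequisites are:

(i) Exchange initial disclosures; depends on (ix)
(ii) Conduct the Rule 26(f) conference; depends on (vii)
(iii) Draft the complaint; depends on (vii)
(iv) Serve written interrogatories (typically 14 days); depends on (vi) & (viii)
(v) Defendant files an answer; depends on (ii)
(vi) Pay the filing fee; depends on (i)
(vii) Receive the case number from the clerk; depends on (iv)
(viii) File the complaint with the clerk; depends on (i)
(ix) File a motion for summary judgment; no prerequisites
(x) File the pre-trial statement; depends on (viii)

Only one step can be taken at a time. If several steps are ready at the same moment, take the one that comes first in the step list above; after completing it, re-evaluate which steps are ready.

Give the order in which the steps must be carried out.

Only (ix) has no prerequisites, so it is first.
(i) is the only step now ready → (i).
Now (vi) and (viii) have their prerequisites met. (vi) is listed earlier, so (vi) next.
That leaves (viii) as the only ready step → (viii).
Ready: (iv) and (x). (iv) is listed earlier → (iv).
(vii) now also ready, so the ready set is {(vii), (x)}; (vii) is listed earlier → (vii).
(ii), (iii) and (x) are all available; (ii) is listed earlier → (ii).
(v) now also ready, so the ready set is {(iii), (v), (x)}; (iii) is listed earlier → (iii).
(v) and (x) are both available; (v) is listed earlier → (v).
(x) needed (viii), now all done → (x).

(ix), (i), (vi), (viii), (iv), (vii), (ii), (iii), (v), (x)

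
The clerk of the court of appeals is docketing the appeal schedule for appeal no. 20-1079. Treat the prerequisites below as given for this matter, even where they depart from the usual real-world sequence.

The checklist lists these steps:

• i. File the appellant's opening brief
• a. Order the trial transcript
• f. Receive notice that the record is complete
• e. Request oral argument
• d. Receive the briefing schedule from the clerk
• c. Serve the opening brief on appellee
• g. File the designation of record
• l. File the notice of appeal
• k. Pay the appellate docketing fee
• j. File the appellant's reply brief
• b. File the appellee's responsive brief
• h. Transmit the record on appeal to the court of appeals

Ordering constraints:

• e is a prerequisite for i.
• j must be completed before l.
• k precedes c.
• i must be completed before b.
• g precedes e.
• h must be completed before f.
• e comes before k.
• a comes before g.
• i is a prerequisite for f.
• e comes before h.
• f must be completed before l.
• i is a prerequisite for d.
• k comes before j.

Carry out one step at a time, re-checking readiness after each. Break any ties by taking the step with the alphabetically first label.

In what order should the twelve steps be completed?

a → g → e → h → i → b → d → f → k → c → j → l

a is the only step with nothing outstanding, so it goes first.
g is the only step now ready → g.
e needed g, now all done → e.
Ready: h, i and k. h has the earlier label → h.
i and k are both available; i has the earlier label → i.
b, d and f now also ready, so the ready set is {b, d, f, k}; b has the earlier label → b.
Ready: d, f and k. d has the earlier label → d.
Ready: f and k. f has the earlier label → f.
Next only k has its prerequisites met → k.
Ready: c and j. c has the earlier label → c.
j needed k, now all done → j.
l needed f and j, now all done → l.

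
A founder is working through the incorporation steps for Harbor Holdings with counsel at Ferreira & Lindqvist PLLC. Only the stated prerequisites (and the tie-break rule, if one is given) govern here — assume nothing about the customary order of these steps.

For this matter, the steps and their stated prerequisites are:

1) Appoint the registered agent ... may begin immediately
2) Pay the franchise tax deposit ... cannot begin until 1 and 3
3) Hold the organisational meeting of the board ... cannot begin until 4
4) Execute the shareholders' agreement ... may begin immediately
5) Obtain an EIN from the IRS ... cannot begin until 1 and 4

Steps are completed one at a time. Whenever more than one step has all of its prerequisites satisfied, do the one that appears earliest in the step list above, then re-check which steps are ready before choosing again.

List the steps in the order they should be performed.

Nothing is required for 1 and 4. 1 is listed earlier → 1 first.
4 is the only step now ready → 4.
Now 3 and 5 have their prerequisites met. 3 is listed earlier, so 3 next.
2 now also ready, so the ready set is {2, 5}; 2 is listed earlier → 2.
5 is the only step now ready → 5.

1 → 4 → 3 → 2 → 5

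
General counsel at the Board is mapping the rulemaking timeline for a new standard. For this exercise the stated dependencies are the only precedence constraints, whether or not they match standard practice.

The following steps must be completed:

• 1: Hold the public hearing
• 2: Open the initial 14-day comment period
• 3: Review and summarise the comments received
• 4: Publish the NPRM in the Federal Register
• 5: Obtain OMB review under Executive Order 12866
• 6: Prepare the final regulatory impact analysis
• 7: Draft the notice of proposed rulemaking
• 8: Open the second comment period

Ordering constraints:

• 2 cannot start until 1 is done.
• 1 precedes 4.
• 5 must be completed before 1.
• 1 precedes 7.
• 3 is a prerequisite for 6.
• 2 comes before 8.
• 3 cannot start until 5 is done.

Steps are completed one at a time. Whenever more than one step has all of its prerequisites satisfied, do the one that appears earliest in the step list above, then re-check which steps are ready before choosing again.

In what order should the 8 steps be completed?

5, 1, 2, 3, 4, 6, 7, 8

5 is the only step with nothing outstanding, so it goes first.
1 and 3 are both available; 1 is listed earlier → 1.
Ready: 2, 3, 4 and 7. 2 is listed earlier → 2.
3, 4, 7 and 8 are all available; 3 is listed earlier → 3.
Now 4, 6, 7 and 8 have their prerequisites met. 4 is listed earlier, so 4 next.
Ready: 6, 7 and 8. 6 is listed earlier → 6.
7 and 8 are both available; 7 is listed earlier → 7.
8 needed 2, now all done → 8.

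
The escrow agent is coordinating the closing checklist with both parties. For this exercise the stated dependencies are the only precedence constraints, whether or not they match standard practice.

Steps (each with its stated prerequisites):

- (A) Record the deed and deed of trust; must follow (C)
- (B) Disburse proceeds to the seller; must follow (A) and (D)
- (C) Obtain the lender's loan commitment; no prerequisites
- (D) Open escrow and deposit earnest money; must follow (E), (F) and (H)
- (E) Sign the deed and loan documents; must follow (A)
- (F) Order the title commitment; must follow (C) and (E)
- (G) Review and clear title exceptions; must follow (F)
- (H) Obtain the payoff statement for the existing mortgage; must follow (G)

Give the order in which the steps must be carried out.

(C) has no prerequisites → (C) first.
(A) is the only step now ready → (A).
Next only (E) has its prerequisites met → (E).
(F) needed (C) and (E), now all done → (F).
(G) needed (F), now all done → (G).
(H) needed (G), now all done → (H).
(D) is the only step now ready → (D).
(B) is the only step now ready → (B).

(C), (A), (E), (F), (G), (H), (D), (B)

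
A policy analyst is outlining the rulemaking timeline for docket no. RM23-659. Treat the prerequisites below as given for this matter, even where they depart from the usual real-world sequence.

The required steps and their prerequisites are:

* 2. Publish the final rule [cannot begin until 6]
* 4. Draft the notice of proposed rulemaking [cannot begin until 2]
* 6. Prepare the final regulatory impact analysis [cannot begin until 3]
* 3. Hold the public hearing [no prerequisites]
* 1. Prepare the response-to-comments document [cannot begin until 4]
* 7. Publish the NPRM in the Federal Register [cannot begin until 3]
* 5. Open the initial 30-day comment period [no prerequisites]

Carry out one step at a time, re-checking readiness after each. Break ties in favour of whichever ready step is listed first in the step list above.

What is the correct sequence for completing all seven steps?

Nothing is required for 3 and 5. 3 is listed earlier → 3 first.
6, 7 and 5 are all available; 6 is listed earlier → 6.
Now 2, 7 and 5 have their prerequisites met. 2 is listed earlier, so 2 next.
Ready: 4, 7 and 5. 4 is listed earlier → 4.
1 now also ready, so the ready set is {1, 7, 5}; 1 is listed earlier → 1.
7 and 5 are both available; 7 is listed earlier → 7.
That leaves 5 as the only ready step → 5.

3, 6, 2, 4, 1, 7, 5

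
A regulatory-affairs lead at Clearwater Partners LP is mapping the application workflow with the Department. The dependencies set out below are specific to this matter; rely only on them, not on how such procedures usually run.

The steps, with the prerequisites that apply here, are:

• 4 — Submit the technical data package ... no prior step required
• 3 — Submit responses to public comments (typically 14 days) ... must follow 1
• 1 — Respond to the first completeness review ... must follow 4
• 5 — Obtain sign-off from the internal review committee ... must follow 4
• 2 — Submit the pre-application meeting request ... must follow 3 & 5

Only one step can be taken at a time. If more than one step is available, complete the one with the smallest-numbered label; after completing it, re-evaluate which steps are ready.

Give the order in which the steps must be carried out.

4 has no prerequisites → 4 first.
Ready: 1 and 5. 1 has the earlier label → 1.
Ready: 3 and 5. 3 has the earlier label → 3.
5 is the only step now ready → 5.
2 is the only step now ready → 2.

4 1 3 5 2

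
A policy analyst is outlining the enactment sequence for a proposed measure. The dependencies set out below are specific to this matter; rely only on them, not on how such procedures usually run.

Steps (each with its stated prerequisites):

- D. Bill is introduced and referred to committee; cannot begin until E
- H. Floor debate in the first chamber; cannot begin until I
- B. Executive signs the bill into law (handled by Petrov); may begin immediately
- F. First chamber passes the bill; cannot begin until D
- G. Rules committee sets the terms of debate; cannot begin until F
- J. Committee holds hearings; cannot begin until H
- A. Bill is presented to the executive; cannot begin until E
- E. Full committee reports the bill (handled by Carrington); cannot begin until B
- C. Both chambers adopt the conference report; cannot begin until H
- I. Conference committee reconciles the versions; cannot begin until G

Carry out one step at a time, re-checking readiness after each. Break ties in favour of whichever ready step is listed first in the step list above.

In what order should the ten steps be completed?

B has no prerequisites → B first.
That leaves E as the only ready step → E.
D and A are both available; D is listed earlier → D.
F now also ready, so the ready set is {F, A}; F is listed earlier → F.
Ready: G and A. G is listed earlier → G.
I now also ready, so the ready set is {A, I}; A is listed earlier → A.
I needed G, now all done → I.
H needed I, now all done → H.
J and C are both available; J is listed earlier → J.
Next only C has its prerequisites met → C.

B → E → D → F → G → A → I → H → J → C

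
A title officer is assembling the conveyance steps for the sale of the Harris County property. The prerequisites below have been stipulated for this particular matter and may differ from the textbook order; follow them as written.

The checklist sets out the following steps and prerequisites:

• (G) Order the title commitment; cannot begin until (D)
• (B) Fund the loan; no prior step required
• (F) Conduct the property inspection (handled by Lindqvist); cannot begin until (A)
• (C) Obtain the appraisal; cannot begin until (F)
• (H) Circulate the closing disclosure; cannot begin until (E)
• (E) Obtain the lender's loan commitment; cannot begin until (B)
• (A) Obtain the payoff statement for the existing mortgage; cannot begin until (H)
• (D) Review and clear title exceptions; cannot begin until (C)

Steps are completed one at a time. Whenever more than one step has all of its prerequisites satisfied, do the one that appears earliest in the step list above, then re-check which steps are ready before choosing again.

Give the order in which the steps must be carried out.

(B) (E) (H) (A) (F) (C) (D) (G)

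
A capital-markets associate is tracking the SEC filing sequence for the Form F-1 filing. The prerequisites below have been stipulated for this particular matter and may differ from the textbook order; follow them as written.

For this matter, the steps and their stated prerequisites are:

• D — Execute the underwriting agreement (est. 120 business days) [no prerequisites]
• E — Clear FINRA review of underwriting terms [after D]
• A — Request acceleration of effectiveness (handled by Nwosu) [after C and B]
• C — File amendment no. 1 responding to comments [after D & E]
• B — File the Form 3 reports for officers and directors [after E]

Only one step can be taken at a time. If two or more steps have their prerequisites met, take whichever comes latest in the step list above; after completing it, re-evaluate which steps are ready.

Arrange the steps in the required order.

D → E → B → C → A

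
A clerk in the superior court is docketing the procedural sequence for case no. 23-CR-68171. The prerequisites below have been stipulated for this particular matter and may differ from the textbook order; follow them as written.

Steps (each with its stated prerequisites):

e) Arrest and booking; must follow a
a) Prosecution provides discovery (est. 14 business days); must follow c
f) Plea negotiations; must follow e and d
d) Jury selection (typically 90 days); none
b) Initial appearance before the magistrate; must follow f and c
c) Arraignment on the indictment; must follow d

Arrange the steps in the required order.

d has no prerequisites → d first.
Next only c has its prerequisites met → c.
Next only a has its prerequisites met → a.
e needed a, now all done → e.
f needed e and d, now all done → f.
That leaves b as the only ready step → b.

d → c → a → e → f → b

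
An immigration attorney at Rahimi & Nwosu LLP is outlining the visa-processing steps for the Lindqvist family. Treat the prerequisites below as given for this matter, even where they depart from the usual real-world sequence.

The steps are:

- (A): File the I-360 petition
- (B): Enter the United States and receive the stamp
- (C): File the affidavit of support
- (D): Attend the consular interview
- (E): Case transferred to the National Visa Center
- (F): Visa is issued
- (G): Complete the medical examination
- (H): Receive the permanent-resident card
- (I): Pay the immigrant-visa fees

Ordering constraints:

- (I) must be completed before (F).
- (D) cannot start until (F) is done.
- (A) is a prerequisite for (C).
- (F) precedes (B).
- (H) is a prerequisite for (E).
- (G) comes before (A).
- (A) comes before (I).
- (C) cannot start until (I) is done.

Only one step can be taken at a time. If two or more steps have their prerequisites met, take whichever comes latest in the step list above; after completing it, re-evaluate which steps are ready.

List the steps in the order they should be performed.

Nothing is required for (H) and (G). (H) is listed later → (H) first.
Now (G) and (E) have their prerequisites met. (G) is listed later, so (G) next.
Ready: (E) and (A). (E) is listed later → (E).
Next only (A) has its prerequisites met → (A).
Next only (I) has its prerequisites met → (I).
(F) and (C) are both available; (F) is listed later → (F).
(D) and (B) now also ready, so the ready set is {(D), (C), (B)}; (D) is listed later → (D).
(C) and (B) are both available; (C) is listed later → (C).
That leaves (B) as the only ready step → (B).

(H) (G) (E) (A) (I) (F) (D) (C) (B)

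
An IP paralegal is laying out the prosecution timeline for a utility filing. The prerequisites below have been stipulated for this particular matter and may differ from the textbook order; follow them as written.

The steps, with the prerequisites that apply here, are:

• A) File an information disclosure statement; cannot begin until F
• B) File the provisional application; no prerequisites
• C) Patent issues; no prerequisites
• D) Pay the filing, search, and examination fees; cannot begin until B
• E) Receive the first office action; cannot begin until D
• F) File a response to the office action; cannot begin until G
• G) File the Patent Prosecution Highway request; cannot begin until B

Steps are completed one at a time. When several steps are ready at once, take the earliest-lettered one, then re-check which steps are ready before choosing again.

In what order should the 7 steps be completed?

Nothing is required for B and C. B has the earlier label → B first.
Now C, D and G have their prerequisites met. C has the earlier label, so C next.
D and G are both available; D has the earlier label → D.
E now also ready, so the ready set is {E, G}; E has the earlier label → E.
G needed B, now all done → G.
F needed G, now all done → F.
Next only A has its prerequisites met → A.

B → C → D → E → G → F → A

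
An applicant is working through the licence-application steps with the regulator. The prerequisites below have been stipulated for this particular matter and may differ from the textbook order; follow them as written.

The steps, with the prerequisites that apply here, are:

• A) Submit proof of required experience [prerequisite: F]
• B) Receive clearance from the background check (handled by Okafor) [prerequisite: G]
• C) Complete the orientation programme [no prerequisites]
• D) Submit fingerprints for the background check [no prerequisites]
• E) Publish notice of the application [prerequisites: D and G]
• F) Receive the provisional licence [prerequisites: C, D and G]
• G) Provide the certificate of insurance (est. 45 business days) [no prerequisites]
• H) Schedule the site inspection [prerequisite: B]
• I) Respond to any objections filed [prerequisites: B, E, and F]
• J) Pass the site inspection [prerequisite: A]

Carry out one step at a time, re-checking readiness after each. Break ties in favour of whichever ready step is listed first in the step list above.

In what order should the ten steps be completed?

C, D and G have no prerequisites; C is listed earlier, so C is first.
Ready: D and G. D is listed earlier → D.
Next only G has its prerequisites met → G.
Ready: B, E and F. B is listed earlier → B.
Ready: E, F and H. E is listed earlier → E.
Now F and H have their prerequisites met. F is listed earlier, so F next.
A and I now also ready, so the ready set is {A, H, I}; A is listed earlier → A.
J now also ready, so the ready set is {H, I, J}; H is listed earlier → H.
Now I and J have their prerequisites met. I is listed earlier, so I next.
That leaves J as the only ready step → J.

C, D, G, B, E, F, A, H, I, J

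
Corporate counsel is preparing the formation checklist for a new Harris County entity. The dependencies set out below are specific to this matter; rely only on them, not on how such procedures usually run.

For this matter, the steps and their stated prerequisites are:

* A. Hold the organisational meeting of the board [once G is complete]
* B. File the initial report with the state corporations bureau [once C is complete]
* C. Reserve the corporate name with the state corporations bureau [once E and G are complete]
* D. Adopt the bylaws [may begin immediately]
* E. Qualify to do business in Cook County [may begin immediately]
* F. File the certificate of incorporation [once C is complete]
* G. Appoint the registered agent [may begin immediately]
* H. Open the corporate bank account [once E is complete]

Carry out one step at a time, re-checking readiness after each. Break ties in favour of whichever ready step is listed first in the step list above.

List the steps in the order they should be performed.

D → E → G → A → C → B → F → H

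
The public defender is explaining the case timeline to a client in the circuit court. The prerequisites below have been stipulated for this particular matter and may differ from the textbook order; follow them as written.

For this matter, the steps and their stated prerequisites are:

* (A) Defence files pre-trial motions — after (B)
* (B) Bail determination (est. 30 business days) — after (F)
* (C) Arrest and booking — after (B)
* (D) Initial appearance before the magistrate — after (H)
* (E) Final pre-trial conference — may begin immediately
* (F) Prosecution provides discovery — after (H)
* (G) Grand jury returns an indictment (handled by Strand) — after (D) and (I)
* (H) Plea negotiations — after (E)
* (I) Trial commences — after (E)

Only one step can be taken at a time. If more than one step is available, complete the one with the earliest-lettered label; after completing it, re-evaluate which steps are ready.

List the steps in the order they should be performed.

(E), (H), (D), (F), (B), (A), (C), (I), (G)

Only (E) has no prerequisites, so it is first.
(H) and (I) are both available; (H) has the earlier label → (H).
Now (D), (F) and (I) have their prerequisites met. (D) has the earlier label, so (D) next.
Ready: (F) and (I). (F) has the earlier label → (F).
(B) and (I) are both available; (B) has the earlier label → (B).
(A) and (C) now also ready, so the ready set is {(A), (C), (I)}; (A) has the earlier label → (A).
Ready: (C) and (I). (C) has the earlier label → (C).
Next only (I) has its prerequisites met → (I).
(G) needed (D) and (I), now all done → (G).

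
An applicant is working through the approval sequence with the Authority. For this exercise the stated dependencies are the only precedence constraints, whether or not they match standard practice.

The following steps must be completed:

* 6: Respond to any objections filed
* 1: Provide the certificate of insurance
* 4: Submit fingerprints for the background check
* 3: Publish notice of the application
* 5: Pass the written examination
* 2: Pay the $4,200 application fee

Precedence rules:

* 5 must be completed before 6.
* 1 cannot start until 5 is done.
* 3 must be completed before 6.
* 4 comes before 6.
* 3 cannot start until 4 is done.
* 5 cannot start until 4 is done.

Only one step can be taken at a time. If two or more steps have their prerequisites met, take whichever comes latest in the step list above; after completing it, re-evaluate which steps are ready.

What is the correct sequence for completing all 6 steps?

Nothing is required for 2 and 4. 2 is listed later → 2 first.
That leaves 4 as the only ready step → 4.
Ready: 5 and 3. 5 is listed later → 5.
1 now also ready, so the ready set is {3, 1}; 3 is listed later → 3.
6 now also ready, so the ready set is {1, 6}; 1 is listed later → 1.
6 is the only step now ready → 6.

2 4 5 3 1 6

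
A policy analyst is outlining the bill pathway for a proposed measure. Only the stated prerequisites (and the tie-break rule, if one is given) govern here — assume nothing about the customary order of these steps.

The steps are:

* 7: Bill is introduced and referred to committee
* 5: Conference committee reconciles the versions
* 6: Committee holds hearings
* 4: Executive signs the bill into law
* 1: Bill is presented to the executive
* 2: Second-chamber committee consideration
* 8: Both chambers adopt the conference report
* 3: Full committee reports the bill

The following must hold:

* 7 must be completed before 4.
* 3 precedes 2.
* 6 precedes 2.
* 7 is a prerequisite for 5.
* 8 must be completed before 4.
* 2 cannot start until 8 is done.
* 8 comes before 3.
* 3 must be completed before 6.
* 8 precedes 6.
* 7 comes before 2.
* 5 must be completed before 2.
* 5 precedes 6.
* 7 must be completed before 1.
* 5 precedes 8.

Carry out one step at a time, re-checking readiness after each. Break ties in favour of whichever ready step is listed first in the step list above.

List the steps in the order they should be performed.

7 5 1 8 4 3 6 2

Only 7 has no prerequisites, so it is first.
Ready: 5 and 1. 5 is listed earlier → 5.
8 now also ready, so the ready set is {1, 8}; 1 is listed earlier → 1.
Next only 8 has its prerequisites met → 8.
Ready: 4 and 3. 4 is listed earlier → 4.
3 is the only step now ready → 3.
That leaves 6 as the only ready step → 6.
2 needed 7, 5, 6, 8 and 3, now all done → 2.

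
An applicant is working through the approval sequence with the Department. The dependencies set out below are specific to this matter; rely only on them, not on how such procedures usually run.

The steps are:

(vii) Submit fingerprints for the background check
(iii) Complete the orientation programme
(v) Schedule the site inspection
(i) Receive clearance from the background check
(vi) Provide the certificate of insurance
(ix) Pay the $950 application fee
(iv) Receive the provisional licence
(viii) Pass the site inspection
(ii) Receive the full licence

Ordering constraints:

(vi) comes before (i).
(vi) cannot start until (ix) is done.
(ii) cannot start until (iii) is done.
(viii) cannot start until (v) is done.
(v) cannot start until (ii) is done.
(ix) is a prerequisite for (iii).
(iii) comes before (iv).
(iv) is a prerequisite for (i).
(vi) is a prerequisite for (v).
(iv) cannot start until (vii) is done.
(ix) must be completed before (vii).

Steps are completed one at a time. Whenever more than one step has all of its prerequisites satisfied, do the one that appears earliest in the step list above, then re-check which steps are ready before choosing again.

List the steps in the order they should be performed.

(ix), (vii), (iii), (vi), (iv), (i), (ii), (v), (viii)

(ix) is the only step with nothing outstanding, so it goes first.
(vii), (iii) and (vi) are all available; (vii) is listed earlier → (vii).
(iii) and (vi) are both available; (iii) is listed earlier → (iii).
(vi), (iv) and (ii) are all available; (vi) is listed earlier → (vi).
(iv) and (ii) are both available; (iv) is listed earlier → (iv).
(i) now also ready, so the ready set is {(i), (ii)}; (i) is listed earlier → (i).
Next only (ii) has its prerequisites met → (ii).
Next only (v) has its prerequisites met → (v).
(viii) is the only step now ready → (viii).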